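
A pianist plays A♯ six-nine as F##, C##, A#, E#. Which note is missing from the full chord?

B#

The full A♯ six-nine chord is A#, C##, E#, F##, B#.
Comparing with the voicing, the major 9th (9th) — B# — is absent.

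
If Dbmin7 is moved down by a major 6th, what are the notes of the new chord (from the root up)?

D♭ down a major 6th → F♭. New chord: F♭ minor seventh.
- root: F♭
- minor 3rd: A𝄫
- perfect 5th: C♭
- minor 7th: E𝄫

F♭ A𝄫 C♭ E𝄫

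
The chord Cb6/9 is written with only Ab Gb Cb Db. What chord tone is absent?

Eb

Cb6/9 = Cb, Eb, Gb, Ab, Db. The voicing lacks the 3rd (major 3rd), Eb.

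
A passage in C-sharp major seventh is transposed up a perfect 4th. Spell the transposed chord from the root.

Transposed root: C-sharp → F-sharp (perfect 4th up). So we spell F-sharp major seventh:
F-sharp — root
A-sharp — major 3rd
C-sharp — perfect 5th
E-sharp — major 7th

F-sharp  A-sharp  C-sharp  E-sharp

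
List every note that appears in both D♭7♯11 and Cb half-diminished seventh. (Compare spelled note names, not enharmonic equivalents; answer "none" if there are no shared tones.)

D♭7♯11 = Db, F, Ab, Cb, G.
Cb half-diminished seventh = Cb, Ebb, Gbb, Bbb.
Shared: Cb.

Cb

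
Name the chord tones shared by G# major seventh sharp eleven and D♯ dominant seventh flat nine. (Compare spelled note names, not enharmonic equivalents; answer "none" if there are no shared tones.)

D-sharp, F-double-sharp

G# major seventh sharp eleven = G-sharp, B-sharp, D-sharp, F-double-sharp, C-double-sharp.
D♯ dominant seventh flat nine = D-sharp, F-double-sharp, A-sharp, C-sharp, E.
Shared: D-sharp, F-double-sharp.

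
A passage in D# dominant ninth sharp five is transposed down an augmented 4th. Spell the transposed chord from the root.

A  C#  E#  G  B

An augmented 4th down from D# is A, so the new chord is A dominant ninth sharp five.
A — root
C# — major 3rd
E# — augmented 5th
G — minor 7th
B — major 9th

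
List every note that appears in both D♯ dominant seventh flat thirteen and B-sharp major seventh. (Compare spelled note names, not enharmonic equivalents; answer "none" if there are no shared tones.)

F-double-sharp

D♯ dominant seventh flat thirteen = D-sharp, F-double-sharp, A-sharp, C-sharp, B.
B-sharp major seventh = B-sharp, D-double-sharp, F-double-sharp, A-double-sharp.
Shared: F-double-sharp.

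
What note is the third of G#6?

B#

Root of G#6 = G#. The 3rd is a major 3rd: G# up a major 3rd → B#.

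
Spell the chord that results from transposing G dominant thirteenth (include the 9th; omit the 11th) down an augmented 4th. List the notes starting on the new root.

Transposed root: G → D-flat (augmented 4th down). So we spell D-flat dominant thirteenth:
Root: D-flat
Major 3rd (3rd): F
Perfect 5th (5th): A-flat
Minor 7th (7th): C-flat
Major 9th (9th): E-flat
Major 13th (13th): B-flat

D-flat F A-flat C-flat E-flat B-flat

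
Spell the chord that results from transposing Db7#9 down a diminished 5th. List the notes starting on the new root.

G, B, D, F, A#

Transposed root: Db → G (diminished 5th down). So we spell G dominant seventh sharp nine:
root → G
3rd (major 3rd) → B
5th (perfect 5th) → D
7th (minor 7th) → F
9th (augmented 9th) → A#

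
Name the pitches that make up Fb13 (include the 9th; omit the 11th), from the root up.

Fb  Ab  Cb  Ebb  Gb  Db

Fb13 is a dominant thirteenth built on Fb.
root → Fb
3rd (major 3rd) → Ab
5th (perfect 5th) → Cb
7th (minor 7th) → Ebb
9th (major 9th) → Gb
13th (major 13th) → Db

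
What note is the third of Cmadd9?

Eb

Cmadd9 is built on C; its 3rd is a minor 3rd above the root.
A third above C uses the letter E, and the minor 3rd above C is Eb.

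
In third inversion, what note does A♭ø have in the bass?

A♭ø in root position is Ab–Cb–Ebb–Gb.
Third inversion places the seventh in the bass, which is Gb.

Gb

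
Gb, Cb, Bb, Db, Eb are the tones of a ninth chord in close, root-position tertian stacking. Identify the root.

Cb

Arranged so that each adjacent pair is a third by letter name: Cb – Eb – Gb – Bb – Db.
The bottom of that stack, Cb, is the root (this is Cb major ninth).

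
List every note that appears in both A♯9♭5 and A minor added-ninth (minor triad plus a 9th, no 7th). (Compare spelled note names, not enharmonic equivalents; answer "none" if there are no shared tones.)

A♯9♭5 = A#, C##, E, G#, B#.
A minor added-ninth = A, C, E, B.
Shared: E.

E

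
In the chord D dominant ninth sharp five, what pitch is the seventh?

Root of D dominant ninth sharp five = D. The 7th is a minor 7th: D up a minor 7th → C.

C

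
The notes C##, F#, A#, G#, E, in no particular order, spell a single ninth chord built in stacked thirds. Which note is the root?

F#

Arranged so that each adjacent pair is a third by letter name: F# – A# – C## – E – G#.
The bottom of that stack, F#, is the root (this is F# dominant ninth sharp five).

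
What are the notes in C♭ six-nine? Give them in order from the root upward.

C♭ six-nine: six-nine on C-flat.
Root: C-flat
Major 3rd (3rd): E-flat
Perfect 5th (5th): G-flat
Major 6th (6th): A-flat
Major 9th (9th): D-flat

C-flat, E-flat, G-flat, A-flat, D-flat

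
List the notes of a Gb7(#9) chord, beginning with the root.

Gb Bb Db Fb A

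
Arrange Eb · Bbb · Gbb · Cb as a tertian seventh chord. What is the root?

Arranged so that each adjacent pair is a third by letter name: Cb – Eb – Gbb – Bbb.
The bottom of that stack, Cb, is the root (this is Cb dominant seventh flat five).

Cb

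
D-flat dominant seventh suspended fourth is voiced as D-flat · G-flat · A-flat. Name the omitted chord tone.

The full D-flat dominant seventh suspended fourth chord is D-flat, G-flat, A-flat, C-flat.
Comparing with the voicing, the minor 7th (7th) — C-flat — is absent.

C-flat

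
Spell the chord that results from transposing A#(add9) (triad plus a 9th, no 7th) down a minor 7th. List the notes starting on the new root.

B# D## F## C##

Transposed root: A# → B# (minor 7th down). So we spell B# added-ninth:
- root: B#
- major 3rd: D##
- perfect 5th: F##
- major 9th: C##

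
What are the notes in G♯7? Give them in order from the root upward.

G♯7: dominant seventh on G#.
Root: G#
Major 3rd (3rd): B#
Perfect 5th (5th): D#
Minor 7th (7th): F#

G#, B#, D#, F#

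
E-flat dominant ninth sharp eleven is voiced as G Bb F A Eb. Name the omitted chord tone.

Db

E-flat dominant ninth sharp eleven = Eb, G, Bb, Db, F, A. The voicing lacks the 7th (minor 7th), Db.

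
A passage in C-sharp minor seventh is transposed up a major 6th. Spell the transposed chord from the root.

A# C# E# G#

Transposed root: C# → A# (major 6th up). So we spell A# minor seventh:
A# — root
C# — minor 3rd
E# — perfect 5th
G# — minor 7th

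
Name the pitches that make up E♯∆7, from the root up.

E#  G##  B#  D##

Root E#, quality major seventh:
Root: E#
Major 3rd (3rd): G##
Perfect 5th (5th): B#
Major 7th (7th): D##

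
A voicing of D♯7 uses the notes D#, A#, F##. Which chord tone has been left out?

The full D♯7 chord is D#, F##, A#, C#.
Comparing with the voicing, the minor 7th (7th) — C# — is absent.

C#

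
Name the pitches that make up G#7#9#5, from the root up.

G# – B# – D## – F# – A##

G#7#9#5 is a dominant seventh sharp nine sharp five built on G#.
root → G#
3rd (major 3rd) → B#
5th (augmented 5th) → D##
7th (minor 7th) → F#
9th (augmented 9th) → A##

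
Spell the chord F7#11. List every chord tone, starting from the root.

Root F, quality dominant seventh sharp eleven:
Root: F
Major 3rd (3rd): A
Perfect 5th (5th): C
Minor 7th (7th): Eb
Augmented 11th (11th): B

F  A  C  Eb  B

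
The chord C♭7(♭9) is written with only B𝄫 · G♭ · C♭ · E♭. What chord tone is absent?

The full C♭7(♭9) chord is C♭, E♭, G♭, B𝄫, D𝄫.
Comparing with the voicing, the minor 9th (9th) — D𝄫 — is absent.

D𝄫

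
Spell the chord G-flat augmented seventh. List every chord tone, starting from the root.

G-flat – B-flat – D – F-flat

G-flat augmented seventh: augmented seventh on G-flat.
root → G-flat
3rd (major 3rd) → B-flat
5th (augmented 5th) → D
7th (minor 7th) → F-flat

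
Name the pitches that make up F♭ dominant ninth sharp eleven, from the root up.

F♭ – A♭ – C♭ – E𝄫 – G♭ – B♭

F♭ dominant ninth sharp eleven is a dominant ninth sharp eleven built on F♭.
root → F♭
3rd (major 3rd) → A♭
5th (perfect 5th) → C♭
7th (minor 7th) → E𝄫
9th (major 9th) → G♭
11th (augmented 11th) → B♭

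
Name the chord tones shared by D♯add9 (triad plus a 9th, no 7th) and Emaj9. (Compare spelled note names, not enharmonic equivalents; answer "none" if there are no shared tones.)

D♯

D♯add9 = D♯, F𝄪, A♯, E♯.
Emaj9 = E, G♯, B, D♯, F♯.
Shared: D♯.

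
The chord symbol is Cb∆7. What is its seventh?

B♭

Cb∆7 is built on C♭; its 7th is a major 7th above the root.
A seventh above C uses the letter B, and the major 7th above C♭ is B♭.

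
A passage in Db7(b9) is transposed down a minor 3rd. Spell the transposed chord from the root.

Transposed root: D♭ → B♭ (minor 3rd down). So we spell B♭ dominant seventh flat nine:
root → B♭
3rd (major 3rd) → D
5th (perfect 5th) → F
7th (minor 7th) → A♭
9th (minor 9th) → C♭

B♭ D F A♭ C♭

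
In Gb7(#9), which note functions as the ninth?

A

Gb7(#9) is built on Gb; its 9th is an augmented 9th above the root.
A second above G uses the letter A, and the augmented 9th above Gb is A.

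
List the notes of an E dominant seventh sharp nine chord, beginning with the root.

E G-sharp B D F-double-sharp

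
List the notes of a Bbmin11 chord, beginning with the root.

Bb Db F Ab C Eb

Bbmin11: minor eleventh on Bb.
Bb — root
Db — minor 3rd
F — perfect 5th
Ab — minor 7th
C — major 9th
Eb — perfect 11th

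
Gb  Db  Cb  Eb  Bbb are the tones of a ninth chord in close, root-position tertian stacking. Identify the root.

Arranged so that each adjacent pair is a third by letter name: Cb – Eb – Gb – Bbb – Db.
The bottom of that stack, Cb, is the root (this is Cb dominant ninth).

Cb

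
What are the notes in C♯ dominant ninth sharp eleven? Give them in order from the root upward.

Root C#, quality dominant ninth sharp eleven:
- root: C#
- major 3rd: E#
- perfect 5th: G#
- minor 7th: B
- major 9th: D#
- augmented 11th: F##

C#  E#  G#  B  D#  F##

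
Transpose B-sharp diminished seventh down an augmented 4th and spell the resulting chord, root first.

An augmented 4th down from B-sharp is F-sharp, so the new chord is F-sharp diminished seventh.
root → F-sharp
3rd (minor 3rd) → A
5th (diminished 5th) → C
7th (diminished 7th) → E-flat

F-sharp  A  C  E-flat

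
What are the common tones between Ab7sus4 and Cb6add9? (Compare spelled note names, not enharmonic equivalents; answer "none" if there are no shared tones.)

Ab7sus4: Ab Db Eb Gb
Cb6add9: Cb Eb Gb Ab Db
Common to both → Ab, Db, Eb, Gb.

Ab, Db, Eb, Gb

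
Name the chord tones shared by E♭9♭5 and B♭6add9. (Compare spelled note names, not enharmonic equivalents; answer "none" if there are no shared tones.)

G F

E♭9♭5: Eb G Bbb Db F
B♭6add9: Bb D F G C
Common to both → G, F.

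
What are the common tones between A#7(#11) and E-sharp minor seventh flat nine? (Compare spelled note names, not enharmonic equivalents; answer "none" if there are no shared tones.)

E#  G#

A#7(#11) = A#, C##, E#, G#, D##.
E-sharp minor seventh flat nine = E#, G#, B#, D#, F#.
Shared: E#, G#.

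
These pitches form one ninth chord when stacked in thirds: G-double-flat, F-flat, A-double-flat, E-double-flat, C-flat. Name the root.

Arranged so that each adjacent pair is a third by letter name: F-flat – A-double-flat – C-flat – E-double-flat – G-double-flat.
The bottom of that stack, F-flat, is the root (this is F-flat minor seventh flat nine).

F-flat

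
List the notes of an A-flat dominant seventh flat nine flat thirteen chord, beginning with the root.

Ab, C, Eb, Gb, Bbb, Fb

A-flat dominant seventh flat nine flat thirteen: dominant seventh flat nine flat thirteen on Ab.
Ab — root
C — major 3rd
Eb — perfect 5th
Gb — minor 7th
Bbb — minor 9th
Fb — minor 13th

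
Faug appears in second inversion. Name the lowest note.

C♯

Faug = F–A–C♯. Second inversion → fifth in the bass = C♯.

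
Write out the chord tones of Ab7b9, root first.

Ab  C  Eb  Gb  Bbb

Ab7b9: dominant seventh flat nine on Ab.
Root: Ab
Major 3rd (3rd): C
Perfect 5th (5th): Eb
Minor 7th (7th): Gb
Minor 9th (9th): Bbb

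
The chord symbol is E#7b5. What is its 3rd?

G##

E#7b5 is built on E#; its 3rd is a major 3rd above the root.
A third above E uses the letter G, and the major 3rd above E# is G##.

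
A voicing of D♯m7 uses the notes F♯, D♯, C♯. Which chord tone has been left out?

A♯

The full D♯m7 chord is D♯, F♯, A♯, C♯.
Comparing with the voicing, the perfect 5th (5th) — A♯ — is absent.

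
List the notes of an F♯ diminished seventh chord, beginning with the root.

F-sharp, A, C, E-flat

Root F-sharp, quality diminished seventh:
F-sharp — root
A — minor 3rd
C — diminished 5th
E-flat — diminished 7th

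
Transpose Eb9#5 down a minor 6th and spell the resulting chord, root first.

A minor 6th down from Eb is G, so the new chord is G dominant ninth sharp five.
root → G
3rd (major 3rd) → B
5th (augmented 5th) → D#
7th (minor 7th) → F
9th (major 9th) → A

G, B, D#, F, A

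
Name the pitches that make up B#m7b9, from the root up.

B♯, D♯, F𝄪, A♯, C♯

B#m7b9 is a minor seventh flat nine built on B♯.
Root: B♯
Minor 3rd (3rd): D♯
Perfect 5th (5th): F𝄪
Minor 7th (7th): A♯
Minor 9th (9th): C♯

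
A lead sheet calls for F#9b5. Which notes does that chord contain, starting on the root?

F#9b5 is a dominant ninth flat five built on F♯.
F♯ — root
A♯ — major 3rd
C — diminished 5th
E — minor 7th
G♯ — major 9th

F♯ A♯ C E G♯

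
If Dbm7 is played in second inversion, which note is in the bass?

Ab

Dbm7 in root position is Db–Fb–Ab–Cb.
Second inversion places the fifth in the bass, which is Ab.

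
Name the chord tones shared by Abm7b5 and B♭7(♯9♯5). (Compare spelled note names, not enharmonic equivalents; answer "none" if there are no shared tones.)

A♭

Abm7b5 = A♭, C♭, E𝄫, G♭.
B♭7(♯9♯5) = B♭, D, F♯, A♭, C♯.
Shared: A♭.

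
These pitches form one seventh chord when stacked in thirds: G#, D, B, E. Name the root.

Arranged so that each adjacent pair is a third by letter name: E – G# – B – D.
The bottom of that stack, E, is the root (this is E dominant seventh).

E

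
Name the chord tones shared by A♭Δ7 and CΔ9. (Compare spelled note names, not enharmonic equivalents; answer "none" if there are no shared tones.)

A♭Δ7: Ab C Eb G
CΔ9: C E G B D
Common to both → C, G.

C – G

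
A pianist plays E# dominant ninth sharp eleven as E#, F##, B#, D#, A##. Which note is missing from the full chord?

G##

The full E# dominant ninth sharp eleven chord is E#, G##, B#, D#, F##, A##.
Comparing with the voicing, the major 3rd (3rd) — G## — is absent.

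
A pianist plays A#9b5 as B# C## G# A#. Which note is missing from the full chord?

E

A#9b5 = A#, C##, E, G#, B#. The voicing lacks the 5th (diminished 5th), E.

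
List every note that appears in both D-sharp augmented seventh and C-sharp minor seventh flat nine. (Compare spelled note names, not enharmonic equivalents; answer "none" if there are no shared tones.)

D-sharp augmented seventh: D# F## A## C#
C-sharp minor seventh flat nine: C# E G# B D
Common to both → C#.

C#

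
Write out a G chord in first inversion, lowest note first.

B – D – G

In root position, G is G–B–D.
First inversion puts the third (B) in the bass.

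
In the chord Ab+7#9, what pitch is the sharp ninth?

Root of Ab+7#9 = Ab. The 9th is an augmented 9th: Ab up an augmented 9th → B.

B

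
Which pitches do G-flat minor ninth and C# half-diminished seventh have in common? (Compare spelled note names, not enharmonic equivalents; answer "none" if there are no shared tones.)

G-flat minor ninth: G-flat B-double-flat D-flat F-flat A-flat
C# half-diminished seventh: C-sharp E G B
Common to both → none.

none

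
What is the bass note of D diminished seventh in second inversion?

A-flat

D diminished seventh = D–F–A-flat–C-flat. Second inversion → fifth in the bass = A-flat.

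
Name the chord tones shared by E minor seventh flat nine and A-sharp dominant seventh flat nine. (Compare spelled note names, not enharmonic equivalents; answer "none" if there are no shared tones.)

E minor seventh flat nine = E, G, B, D, F.
A-sharp dominant seventh flat nine = A-sharp, C-double-sharp, E-sharp, G-sharp, B.
Shared: B.

B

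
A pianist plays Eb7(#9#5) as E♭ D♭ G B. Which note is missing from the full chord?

F♯

Eb7(#9#5) = E♭, G, B, D♭, F♯. The voicing lacks the 9th (augmented 9th), F♯.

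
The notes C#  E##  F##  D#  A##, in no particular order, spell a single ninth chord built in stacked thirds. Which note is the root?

D#

Stacking in thirds gives D# – F## – A## – C# – E##, so D# is the root — D# dominant seventh sharp nine sharp five.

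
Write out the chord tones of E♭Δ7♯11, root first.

E♭Δ7♯11: major seventh sharp eleven on Eb.
- root: Eb
- major 3rd: G
- perfect 5th: Bb
- major 7th: D
- augmented 11th: A

Eb  G  Bb  D  A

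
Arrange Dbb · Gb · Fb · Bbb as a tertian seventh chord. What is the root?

Gb

Stacking in thirds gives Gb – Bbb – Dbb – Fb, so Gb is the root — Gb half-diminished seventh.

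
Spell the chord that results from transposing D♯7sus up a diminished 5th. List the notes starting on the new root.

A, D, E, G

D# up a diminished 5th → A. New chord: A dominant seventh suspended fourth.
root → A
4th (perfect 4th) → D
5th (perfect 5th) → E
7th (minor 7th) → G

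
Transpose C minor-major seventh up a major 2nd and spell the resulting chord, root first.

D, F, A, C-sharp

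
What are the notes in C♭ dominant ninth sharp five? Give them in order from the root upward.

Cb Eb G Bbb Db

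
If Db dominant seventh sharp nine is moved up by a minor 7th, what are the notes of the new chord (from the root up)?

Cb  Eb  Gb  Bbb  D

Transposed root: Db → Cb (minor 7th up). So we spell Cb dominant seventh sharp nine:
Cb — root
Eb — major 3rd
Gb — perfect 5th
Bbb — minor 7th
D — augmented 9th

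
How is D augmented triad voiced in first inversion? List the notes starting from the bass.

In root position, D augmented triad is D–F#–A#.
First inversion puts the third (F#) in the bass.

F#, A#, D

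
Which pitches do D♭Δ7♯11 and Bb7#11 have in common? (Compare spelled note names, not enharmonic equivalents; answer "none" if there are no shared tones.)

F, Ab

D♭Δ7♯11 = Db, F, Ab, C, G.
Bb7#11 = Bb, D, F, Ab, E.
Shared: F, Ab.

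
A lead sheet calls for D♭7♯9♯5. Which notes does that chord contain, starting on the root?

Db – F – A – Cb – E

Root Db, quality dominant seventh sharp nine sharp five:
root → Db
3rd (major 3rd) → F
5th (augmented 5th) → A
7th (minor 7th) → Cb
9th (augmented 9th) → E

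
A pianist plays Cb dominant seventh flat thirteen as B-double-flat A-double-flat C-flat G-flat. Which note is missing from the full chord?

Cb dominant seventh flat thirteen = C-flat, E-flat, G-flat, B-double-flat, A-double-flat. The voicing lacks the 3rd (major 3rd), E-flat.

E-flat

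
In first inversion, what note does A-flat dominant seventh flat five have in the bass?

C

A-flat dominant seventh flat five in root position is A-flat–C–E-double-flat–G-flat.
First inversion places the third in the bass, which is C.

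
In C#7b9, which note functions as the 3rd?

E#

Root of C#7b9 = C#. The 3rd is a major 3rd: C# up a major 3rd → E#.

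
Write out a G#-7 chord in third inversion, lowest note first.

G#-7 = G#–B–D#–F#; third inversion → seventh (F#) lowest.

F#, G#, B, D#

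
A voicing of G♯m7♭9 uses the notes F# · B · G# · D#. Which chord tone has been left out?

A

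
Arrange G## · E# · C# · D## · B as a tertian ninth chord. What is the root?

C#

Stacking in thirds gives C# – E# – G## – B – D##, so C# is the root — C# dominant seventh sharp nine sharp five.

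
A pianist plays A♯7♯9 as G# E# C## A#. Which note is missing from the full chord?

B##

A♯7♯9 = A#, C##, E#, G#, B##. The voicing lacks the 9th (augmented 9th), B##.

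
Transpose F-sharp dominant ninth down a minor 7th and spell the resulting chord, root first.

Transposed root: F-sharp → G-sharp (minor 7th down). So we spell G-sharp dominant ninth:
Root: G-sharp
Major 3rd (3rd): B-sharp
Perfect 5th (5th): D-sharp
Minor 7th (7th): F-sharp
Major 9th (9th): A-sharp

G-sharp B-sharp D-sharp F-sharp A-sharp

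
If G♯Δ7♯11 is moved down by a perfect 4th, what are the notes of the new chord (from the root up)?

D# – F## – A# – C## – G##

A perfect 4th down from G# is D#, so the new chord is D# major seventh sharp eleven.
root → D#
3rd (major 3rd) → F##
5th (perfect 5th) → A#
7th (major 7th) → C##
11th (augmented 11th) → G##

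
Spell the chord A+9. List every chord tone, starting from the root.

A+9 is a dominant ninth sharp five built on A.
A — root
C# — major 3rd
E# — augmented 5th
G — minor 7th
B — major 9th

A C# E# G B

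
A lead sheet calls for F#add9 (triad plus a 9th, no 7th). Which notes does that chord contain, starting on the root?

F#add9 is an added-ninth built on F♯.
Root: F♯
Major 3rd (3rd): A♯
Perfect 5th (5th): C♯
Major 9th (9th): G♯

F♯, A♯, C♯, G♯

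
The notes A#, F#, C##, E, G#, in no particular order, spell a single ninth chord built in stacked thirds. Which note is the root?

Arranged so that each adjacent pair is a third by letter name: F# – A# – C## – E – G#.
The bottom of that stack, F#, is the root (this is F# dominant ninth sharp five).

F#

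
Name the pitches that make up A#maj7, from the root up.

A# C## E# G##

A#maj7 is a major seventh built on A#.
- root: A#
- major 3rd: C##
- perfect 5th: E#
- major 7th: G##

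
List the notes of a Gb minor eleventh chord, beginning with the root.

Root Gb, quality minor eleventh:
Gb — root
Bbb — minor 3rd
Db — perfect 5th
Fb — minor 7th
Ab — major 9th
Cb — perfect 11th

Gb Bbb Db Fb Ab Cb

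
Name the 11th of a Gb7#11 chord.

C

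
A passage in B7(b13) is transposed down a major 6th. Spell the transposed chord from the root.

A major 6th down from B is D, so the new chord is D dominant seventh flat thirteen.
Root: D
Major 3rd (3rd): F#
Perfect 5th (5th): A
Minor 7th (7th): C
Minor 13th (13th): Bb

D  F#  A  C  Bb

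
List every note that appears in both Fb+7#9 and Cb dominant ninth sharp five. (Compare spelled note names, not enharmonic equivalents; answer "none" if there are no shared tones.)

G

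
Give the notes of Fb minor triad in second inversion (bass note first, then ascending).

Fb minor triad = F-flat–A-double-flat–C-flat; second inversion → fifth (C-flat) lowest.

C-flat – F-flat – A-double-flat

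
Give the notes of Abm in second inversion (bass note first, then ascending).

E♭ A♭ C♭

In root position, Abm is A♭–C♭–E♭.
Second inversion puts the fifth (E♭) in the bass.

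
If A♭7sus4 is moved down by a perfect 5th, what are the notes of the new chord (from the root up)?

Db Gb Ab Cb

Transposed root: Ab → Db (perfect 5th down). So we spell Db dominant seventh suspended fourth:
root → Db
4th (perfect 4th) → Gb
5th (perfect 5th) → Ab
7th (minor 7th) → Cb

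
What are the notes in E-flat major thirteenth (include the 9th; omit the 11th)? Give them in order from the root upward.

Eb, G, Bb, D, F, C

E-flat major thirteenth is a major thirteenth built on Eb.
Eb — root
G — major 3rd
Bb — perfect 5th
D — major 7th
F — major 9th
C — major 13th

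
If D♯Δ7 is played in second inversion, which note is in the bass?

A#

D♯Δ7 in root position is D#–F##–A#–C##.
Second inversion places the fifth in the bass, which is A#.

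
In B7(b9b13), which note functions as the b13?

Root of B7(b9b13) = B. The 13th is a minor 13th: B up a minor 13th → G.

G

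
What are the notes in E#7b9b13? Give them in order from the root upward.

E# – G## – B# – D# – F# – C#

E#7b9b13: dominant seventh flat nine flat thirteen on E#.
root → E#
3rd (major 3rd) → G##
5th (perfect 5th) → B#
7th (minor 7th) → D#
9th (minor 9th) → F#
13th (minor 13th) → C#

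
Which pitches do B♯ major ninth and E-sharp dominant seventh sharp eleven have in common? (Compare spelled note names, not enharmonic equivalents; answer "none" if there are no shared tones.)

B♯ major ninth = B-sharp, D-double-sharp, F-double-sharp, A-double-sharp, C-double-sharp.
E-sharp dominant seventh sharp eleven = E-sharp, G-double-sharp, B-sharp, D-sharp, A-double-sharp.
Shared: B-sharp, A-double-sharp.

B-sharp, A-double-sharp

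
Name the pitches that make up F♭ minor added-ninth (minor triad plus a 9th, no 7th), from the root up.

F♭ minor added-ninth is a minor added-ninth built on Fb.
Fb — root
Abb — minor 3rd
Cb — perfect 5th
Gb — major 9th

Fb, Abb, Cb, Gb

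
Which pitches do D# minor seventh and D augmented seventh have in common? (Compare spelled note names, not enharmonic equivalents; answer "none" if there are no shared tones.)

F-sharp, A-sharp

D# minor seventh = D-sharp, F-sharp, A-sharp, C-sharp.
D augmented seventh = D, F-sharp, A-sharp, C.
Shared: F-sharp, A-sharp.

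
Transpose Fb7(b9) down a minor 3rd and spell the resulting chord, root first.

Transposed root: Fb → Db (minor 3rd down). So we spell Db dominant seventh flat nine:
Root: Db
Major 3rd (3rd): F
Perfect 5th (5th): Ab
Minor 7th (7th): Cb
Minor 9th (9th): Ebb

Db F Ab Cb Ebb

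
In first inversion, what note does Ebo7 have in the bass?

Gb

Ebo7 in root position is Eb–Gb–Bbb–Dbb.
First inversion places the third in the bass, which is Gb.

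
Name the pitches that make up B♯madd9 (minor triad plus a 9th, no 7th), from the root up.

B#, D#, F##, C##

B♯madd9: minor added-ninth on B#.
B# — root
D# — minor 3rd
F## — perfect 5th
C## — major 9th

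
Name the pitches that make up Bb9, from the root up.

Root B♭, quality dominant ninth:
B♭ — root
D — major 3rd
F — perfect 5th
A♭ — minor 7th
C — major 9th

B♭ – D – F – A♭ – C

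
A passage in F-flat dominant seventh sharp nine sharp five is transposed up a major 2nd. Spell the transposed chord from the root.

Transposed root: Fb → Gb (major 2nd up). So we spell Gb dominant seventh sharp nine sharp five:
Gb — root
Bb — major 3rd
D — augmented 5th
Fb — minor 7th
A — augmented 9th

Gb, Bb, D, Fb, A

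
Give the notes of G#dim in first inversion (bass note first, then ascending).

B, D, G♯

G#dim = G♯–B–D; first inversion → third (B) lowest.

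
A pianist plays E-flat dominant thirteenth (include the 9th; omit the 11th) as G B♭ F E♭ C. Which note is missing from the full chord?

The full E-flat dominant thirteenth chord is E♭, G, B♭, D♭, F, C.
Comparing with the voicing, the minor 7th (7th) — D♭ — is absent.

D♭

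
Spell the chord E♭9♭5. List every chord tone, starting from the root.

Eb, G, Bbb, Db, F

E♭9♭5 is a dominant ninth flat five built on Eb.
root → Eb
3rd (major 3rd) → G
5th (diminished 5th) → Bbb
7th (minor 7th) → Db
9th (major 9th) → F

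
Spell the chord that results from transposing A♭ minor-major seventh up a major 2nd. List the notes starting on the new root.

B-flat – D-flat – F – A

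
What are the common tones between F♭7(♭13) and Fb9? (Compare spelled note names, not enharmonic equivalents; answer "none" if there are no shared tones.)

F♭, A♭, C♭, E𝄫

F♭7(♭13) = F♭, A♭, C♭, E𝄫, D𝄫.
Fb9 = F♭, A♭, C♭, E𝄫, G♭.
Shared: F♭, A♭, C♭, E𝄫.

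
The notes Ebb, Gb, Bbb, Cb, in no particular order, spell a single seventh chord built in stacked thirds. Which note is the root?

Cb

Stacking in thirds gives Cb – Ebb – Gb – Bbb, so Cb is the root — Cb minor seventh.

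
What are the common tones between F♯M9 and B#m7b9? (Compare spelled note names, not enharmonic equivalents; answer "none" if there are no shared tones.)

F♯M9 = F#, A#, C#, E#, G#.
B#m7b9 = B#, D#, F##, A#, C#.
Shared: A#, C#.

A#, C#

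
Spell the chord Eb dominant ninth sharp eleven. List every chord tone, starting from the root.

Root E-flat, quality dominant ninth sharp eleven:
E-flat — root
G — major 3rd
B-flat — perfect 5th
D-flat — minor 7th
F — major 9th
A — augmented 11th

E-flat, G, B-flat, D-flat, F, A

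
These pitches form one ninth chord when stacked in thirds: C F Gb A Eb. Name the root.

Stacking in thirds gives F – A – C – Eb – Gb, so F is the root — F dominant seventh flat nine.

F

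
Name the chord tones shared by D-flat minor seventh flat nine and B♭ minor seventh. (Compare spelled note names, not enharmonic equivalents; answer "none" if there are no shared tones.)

D-flat – A-flat

D-flat minor seventh flat nine: D-flat F-flat A-flat C-flat E-double-flat
B♭ minor seventh: B-flat D-flat F A-flat
Common to both → D-flat, A-flat.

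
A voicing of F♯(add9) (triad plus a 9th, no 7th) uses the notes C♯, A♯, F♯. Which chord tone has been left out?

The full F♯(add9) chord is F♯, A♯, C♯, G♯.
Comparing with the voicing, the major 9th (9th) — G♯ — is absent.

G♯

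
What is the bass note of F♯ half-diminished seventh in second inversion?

C

F♯ half-diminished seventh = F#–A–C–E. Second inversion → fifth in the bass = C.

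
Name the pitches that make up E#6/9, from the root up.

Root E#, quality six-nine:
- root: E#
- major 3rd: G##
- perfect 5th: B#
- major 6th: C##
- major 9th: F##

E# – G## – B# – C## – F##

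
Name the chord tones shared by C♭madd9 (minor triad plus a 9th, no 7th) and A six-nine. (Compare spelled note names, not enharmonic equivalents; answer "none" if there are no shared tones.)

none

C♭madd9 = Cb, Ebb, Gb, Db.
A six-nine = A, C#, E, F#, B.
Shared: none.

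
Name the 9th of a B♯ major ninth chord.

Root of B♯ major ninth = B♯. The 9th is a major 9th: B♯ up a major 9th → C𝄪.

C𝄪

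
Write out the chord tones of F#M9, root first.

F#M9: major ninth on F#.
- root: F#
- major 3rd: A#
- perfect 5th: C#
- major 7th: E#
- major 9th: G#

F#  A#  C#  E#  G#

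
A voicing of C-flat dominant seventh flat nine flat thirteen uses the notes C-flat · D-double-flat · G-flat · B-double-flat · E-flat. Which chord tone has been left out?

A-double-flat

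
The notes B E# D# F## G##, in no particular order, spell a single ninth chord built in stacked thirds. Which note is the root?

E#

Arranged so that each adjacent pair is a third by letter name: E# – G## – B – D# – F##.
The bottom of that stack, E#, is the root (this is E# dominant ninth flat five).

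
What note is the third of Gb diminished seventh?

Gb diminished seventh is built on G-flat; its 3rd is a minor 3rd above the root.
A third above G uses the letter B, and the minor 3rd above G-flat is B-double-flat.

B-double-flat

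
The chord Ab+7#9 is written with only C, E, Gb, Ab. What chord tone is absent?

B

Ab+7#9 = Ab, C, E, Gb, B. The voicing lacks the 9th (augmented 9th), B.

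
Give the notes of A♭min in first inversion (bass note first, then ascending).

Cb  Eb  Ab

A♭min = Ab–Cb–Eb; first inversion → third (Cb) lowest.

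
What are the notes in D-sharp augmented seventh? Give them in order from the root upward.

D# – F## – A## – C#

D-sharp augmented seventh is an augmented seventh built on D#.
Root: D#
Major 3rd (3rd): F##
Augmented 5th (5th): A##
Minor 7th (7th): C#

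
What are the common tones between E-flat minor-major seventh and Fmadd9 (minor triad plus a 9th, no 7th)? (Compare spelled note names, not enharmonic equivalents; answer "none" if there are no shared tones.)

none

E-flat minor-major seventh: Eb Gb Bb D
Fmadd9: F Ab C G
Common to both → none.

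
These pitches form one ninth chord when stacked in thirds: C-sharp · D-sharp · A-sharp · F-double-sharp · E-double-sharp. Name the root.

D-sharp

Stacking in thirds gives D-sharp – F-double-sharp – A-sharp – C-sharp – E-double-sharp, so D-sharp is the root — D-sharp dominant seventh sharp nine.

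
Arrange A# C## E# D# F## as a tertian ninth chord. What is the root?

D#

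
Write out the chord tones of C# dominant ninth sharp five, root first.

C-sharp E-sharp G-double-sharp B D-sharp

C# dominant ninth sharp five is a dominant ninth sharp five built on C-sharp.
C-sharp — root
E-sharp — major 3rd
G-double-sharp — augmented 5th
B — minor 7th
D-sharp — major 9th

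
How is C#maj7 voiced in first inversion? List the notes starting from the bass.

In root position, C#maj7 is C♯–E♯–G♯–B♯.
First inversion puts the third (E♯) in the bass.

E♯, G♯, B♯, C♯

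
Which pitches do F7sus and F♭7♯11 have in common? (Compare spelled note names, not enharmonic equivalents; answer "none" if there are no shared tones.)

Bb

F7sus: F Bb C Eb
F♭7♯11: Fb Ab Cb Ebb Bb
Common to both → Bb.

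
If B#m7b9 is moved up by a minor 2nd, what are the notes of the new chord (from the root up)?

Transposed root: B# → C# (minor 2nd up). So we spell C# minor seventh flat nine:
- root: C#
- minor 3rd: E
- perfect 5th: G#
- minor 7th: B
- minor 9th: D

C#, E, G#, B, D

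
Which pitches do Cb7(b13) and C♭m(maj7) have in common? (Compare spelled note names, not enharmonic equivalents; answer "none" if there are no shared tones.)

Cb7(b13): Cb Eb Gb Bbb Abb
C♭m(maj7): Cb Ebb Gb Bb
Common to both → Cb, Gb.

Cb, Gb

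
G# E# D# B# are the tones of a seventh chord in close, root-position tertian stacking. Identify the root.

Stacking in thirds gives E# – G# – B# – D#, so E# is the root — E# minor seventh.

E#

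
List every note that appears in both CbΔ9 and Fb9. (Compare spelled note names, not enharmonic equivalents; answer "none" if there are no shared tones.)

Cb – Gb

CbΔ9: Cb Eb Gb Bb Db
Fb9: Fb Ab Cb Ebb Gb
Common to both → Cb, Gb.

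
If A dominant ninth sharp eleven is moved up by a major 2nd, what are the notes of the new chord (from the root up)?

A major 2nd up from A is B, so the new chord is B dominant ninth sharp eleven.
Root: B
Major 3rd (3rd): D#
Perfect 5th (5th): F#
Minor 7th (7th): A
Major 9th (9th): C#
Augmented 11th (11th): E#

B, D#, F#, A, C#, E#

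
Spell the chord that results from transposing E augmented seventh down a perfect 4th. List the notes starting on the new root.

B  D-sharp  F-double-sharp  A

A perfect 4th down from E is B, so the new chord is B augmented seventh.
root → B
3rd (major 3rd) → D-sharp
5th (augmented 5th) → F-double-sharp
7th (minor 7th) → A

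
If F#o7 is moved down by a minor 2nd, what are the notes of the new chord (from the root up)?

Transposed root: F# → E# (minor 2nd down). So we spell E# diminished seventh:
E# — root
G# — minor 3rd
B — diminished 5th
D — diminished 7th

E# G# B D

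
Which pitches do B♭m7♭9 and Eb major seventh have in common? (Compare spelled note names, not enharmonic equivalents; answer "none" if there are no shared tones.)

B♭m7♭9: Bb Db F Ab Cb
Eb major seventh: Eb G Bb D
Common to both → Bb.

Bb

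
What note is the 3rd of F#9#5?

A♯

Root of F#9#5 = F♯. The 3rd is a major 3rd: F♯ up a major 3rd → A♯.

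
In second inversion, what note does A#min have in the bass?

A#min in root position is A#–C#–E#.
Second inversion places the fifth in the bass, which is E#.

E#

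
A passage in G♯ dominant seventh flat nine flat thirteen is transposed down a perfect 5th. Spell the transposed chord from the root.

C-sharp, E-sharp, G-sharp, B, D, A

G-sharp down a perfect 5th → C-sharp. New chord: C-sharp dominant seventh flat nine flat thirteen.
Root: C-sharp
Major 3rd (3rd): E-sharp
Perfect 5th (5th): G-sharp
Minor 7th (7th): B
Minor 9th (9th): D
Minor 13th (13th): A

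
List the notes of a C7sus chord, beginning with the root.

C, F, G, Bb

Root C, quality dominant seventh suspended fourth:
Root: C
Perfect 4th (4th): F
Perfect 5th (5th): G
Minor 7th (7th): Bb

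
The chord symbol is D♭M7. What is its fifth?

D♭M7 is built on D♭; its 5th is a perfect 5th above the root.
A fifth above D uses the letter A, and the perfect 5th above D♭ is A♭.

A♭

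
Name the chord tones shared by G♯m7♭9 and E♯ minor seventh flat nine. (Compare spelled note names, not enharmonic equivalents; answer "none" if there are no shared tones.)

G♯m7♭9: G# B D# F# A
E♯ minor seventh flat nine: E# G# B# D# F#
Common to both → G#, D#, F#.

G# – D# – F#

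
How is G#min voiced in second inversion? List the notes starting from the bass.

In root position, G#min is G♯–B–D♯.
Second inversion puts the fifth (D♯) in the bass.

D♯ – G♯ – B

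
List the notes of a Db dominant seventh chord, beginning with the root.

Db dominant seventh is a dominant seventh built on D-flat.
- root: D-flat
- major 3rd: F
- perfect 5th: A-flat
- minor 7th: C-flat

D-flat  F  A-flat  C-flat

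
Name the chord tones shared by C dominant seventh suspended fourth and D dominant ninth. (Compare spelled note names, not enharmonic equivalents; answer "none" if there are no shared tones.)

C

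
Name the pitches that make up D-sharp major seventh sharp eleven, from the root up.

D# – F## – A# – C## – G##

D-sharp major seventh sharp eleven: major seventh sharp eleven on D#.
root → D#
3rd (major 3rd) → F##
5th (perfect 5th) → A#
7th (major 7th) → C##
11th (augmented 11th) → G##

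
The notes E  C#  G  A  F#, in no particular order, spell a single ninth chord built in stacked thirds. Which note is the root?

Stacking in thirds gives F# – A – C# – E – G, so F# is the root — F# minor seventh flat nine.

F#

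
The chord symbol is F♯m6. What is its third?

A

Root of F♯m6 = F#. The 3rd is a minor 3rd: F# up a minor 3rd → A.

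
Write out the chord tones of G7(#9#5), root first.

G  B  D♯  F  A♯

Root G, quality dominant seventh sharp nine sharp five:
Root: G
Major 3rd (3rd): B
Augmented 5th (5th): D♯
Minor 7th (7th): F
Augmented 9th (9th): A♯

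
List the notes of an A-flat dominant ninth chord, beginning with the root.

A-flat – C – E-flat – G-flat – B-flat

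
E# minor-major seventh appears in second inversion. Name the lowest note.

B-sharp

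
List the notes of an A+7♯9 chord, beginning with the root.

A  C#  E#  G  B#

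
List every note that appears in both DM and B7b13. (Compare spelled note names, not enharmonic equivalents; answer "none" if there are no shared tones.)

F#, A

DM: D F# A
B7b13: B D# F# A G
Common to both → F#, A.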